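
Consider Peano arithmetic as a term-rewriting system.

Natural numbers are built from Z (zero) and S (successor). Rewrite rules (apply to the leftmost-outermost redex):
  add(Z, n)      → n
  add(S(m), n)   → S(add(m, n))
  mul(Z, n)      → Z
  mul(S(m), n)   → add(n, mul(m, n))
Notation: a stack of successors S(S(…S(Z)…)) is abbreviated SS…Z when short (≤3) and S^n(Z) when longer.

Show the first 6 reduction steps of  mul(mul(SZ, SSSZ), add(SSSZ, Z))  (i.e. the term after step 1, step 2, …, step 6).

Answer: after 6 steps: S(add(S(add(SZ, Z)), mul(add(SSZ, mul(Z, SSSZ)), add(SSSZ, Z))))

Derivation:
  start: mul(mul(SZ, SSSZ), add(SSSZ, Z))
  →1  mul(add(SSSZ, mul(Z, SSSZ)), add(SSSZ, Z))
  →2  mul(S(add(SSZ, mul(Z, SSSZ))), add(SSSZ, Z))
  →3  add(add(SSSZ, Z), mul(add(SSZ, mul(Z, SSSZ)), add(SSSZ, Z)))
  →4  add(S(add(SSZ, Z)), mul(add(SSZ, mul(Z, SSSZ)), add(SSSZ, Z)))
  →5  S(add(add(SSZ, Z), mul(add(SSZ, mul(Z, SSSZ)), add(SSSZ, Z))))
  →6  S(add(S(add(SZ, Z)), mul(add(SSZ, mul(Z, SSSZ)), add(SSSZ, Z))))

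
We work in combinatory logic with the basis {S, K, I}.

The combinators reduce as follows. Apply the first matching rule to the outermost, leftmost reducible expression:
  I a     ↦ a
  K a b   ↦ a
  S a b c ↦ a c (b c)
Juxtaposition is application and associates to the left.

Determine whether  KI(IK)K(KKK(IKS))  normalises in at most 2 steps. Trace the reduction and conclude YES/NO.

  start: KI(IK)K(KKK(IKS))
  [1] IK(KKK(IKS))
  [2] K(KKK(IKS))

Answer: NO — after 2 steps the term is K(KKK(IKS)), not yet normal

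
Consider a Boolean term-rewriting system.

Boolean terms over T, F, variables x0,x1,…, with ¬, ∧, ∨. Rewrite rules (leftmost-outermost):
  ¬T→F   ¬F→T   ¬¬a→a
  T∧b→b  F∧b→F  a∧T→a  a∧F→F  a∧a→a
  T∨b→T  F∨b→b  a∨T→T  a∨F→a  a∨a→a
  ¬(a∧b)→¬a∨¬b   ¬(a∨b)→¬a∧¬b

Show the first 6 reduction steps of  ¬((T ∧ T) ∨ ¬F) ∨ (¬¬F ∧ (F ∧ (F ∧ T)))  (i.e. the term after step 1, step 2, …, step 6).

Answer: after 6 steps: ¬¬F ∧ (F ∧ (F ∧ T))

Derivation:
  start: ¬((T ∧ T) ∨ ¬F) ∨ (¬¬F ∧ (F ∧ (F ∧ T)))
  →1  (¬(T ∧ T) ∧ ¬¬F) ∨ (¬¬F ∧ (F ∧ (F ∧ T)))
  →2  ((¬T ∨ ¬T) ∧ ¬¬F) ∨ (¬¬F ∧ (F ∧ (F ∧ T)))
  →3  (¬T ∧ ¬¬F) ∨ (¬¬F ∧ (F ∧ (F ∧ T)))
  →4  (F ∧ ¬¬F) ∨ (¬¬F ∧ (F ∧ (F ∧ T)))
  →5  F ∨ (¬¬F ∧ (F ∧ (F ∧ T)))
  →6  ¬¬F ∧ (F ∧ (F ∧ T))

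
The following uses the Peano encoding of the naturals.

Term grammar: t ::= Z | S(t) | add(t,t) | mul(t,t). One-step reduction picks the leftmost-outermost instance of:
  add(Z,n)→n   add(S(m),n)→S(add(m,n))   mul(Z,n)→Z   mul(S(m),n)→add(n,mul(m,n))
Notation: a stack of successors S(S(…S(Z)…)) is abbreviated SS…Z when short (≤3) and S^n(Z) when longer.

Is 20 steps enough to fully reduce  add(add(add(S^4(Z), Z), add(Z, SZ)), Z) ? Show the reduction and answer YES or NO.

Answer: YES — reaches normal form S^5(Z) in 17 ≤ 20 steps

Reduction:
  start: add(add(add(S^4(Z), Z), add(Z, SZ)), Z)
  step 1: add(add(S(add(SSSZ, Z)), add(Z, SZ)), Z)
  step 2: add(S(add(add(SSSZ, Z), add(Z, SZ))), Z)
  step 3: S(add(add(add(SSSZ, Z), add(Z, SZ)), Z))
  step 4: S(add(add(S(add(SSZ, Z)), add(Z, SZ)), Z))
  step 5: S(add(S(add(add(SSZ, Z), add(Z, SZ))), Z))
  step 6: S(S(add(add(add(SSZ, Z), add(Z, SZ)), Z)))
  step 7: S(S(add(add(S(add(SZ, Z)), add(Z, SZ)), Z)))
  step 8: S(S(add(S(add(add(SZ, Z), add(Z, SZ))), Z)))
  step 9: S(S(S(add(add(add(SZ, Z), add(Z, SZ)), Z))))
  step 10: S(S(S(add(add(S(add(Z, Z)), add(Z, SZ)), Z))))
  step 11: S(S(S(add(S(add(add(Z, Z), add(Z, SZ))), Z))))
  step 12: S(S(S(S(add(add(add(Z, Z), add(Z, SZ)), Z)))))
  step 13: S(S(S(S(add(add(Z, add(Z, SZ)), Z)))))
  step 14: S(S(S(S(add(add(Z, SZ), Z)))))
  step 15: S(S(S(S(add(SZ, Z)))))
  step 16: S(S(S(S(S(add(Z, Z))))))
  step 17: S^5(Z)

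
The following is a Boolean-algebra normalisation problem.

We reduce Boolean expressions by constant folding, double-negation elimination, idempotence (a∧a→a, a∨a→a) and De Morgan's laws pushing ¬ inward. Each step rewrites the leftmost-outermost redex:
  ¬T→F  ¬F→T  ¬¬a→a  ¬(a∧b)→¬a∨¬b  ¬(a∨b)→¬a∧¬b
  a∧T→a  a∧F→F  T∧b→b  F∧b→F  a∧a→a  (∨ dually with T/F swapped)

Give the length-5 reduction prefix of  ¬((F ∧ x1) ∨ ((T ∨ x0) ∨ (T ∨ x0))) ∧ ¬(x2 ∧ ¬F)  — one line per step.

  start: ¬((F ∧ x1) ∨ ((T ∨ x0) ∨ (T ∨ x0))) ∧ ¬(x2 ∧ ¬F)
  step 1: (¬(F ∧ x1) ∧ ¬((T ∨ x0) ∨ (T ∨ x0))) ∧ ¬(x2 ∧ ¬F)
  step 2: ((¬F ∨ ¬x1) ∧ ¬((T ∨ x0) ∨ (T ∨ x0))) ∧ ¬(x2 ∧ ¬F)
  step 3: ((T ∨ ¬x1) ∧ ¬((T ∨ x0) ∨ (T ∨ x0))) ∧ ¬(x2 ∧ ¬F)
  step 4: (T ∧ ¬((T ∨ x0) ∨ (T ∨ x0))) ∧ ¬(x2 ∧ ¬F)
  step 5: ¬((T ∨ x0) ∨ (T ∨ x0)) ∧ ¬(x2 ∧ ¬F)

Answer: after 5 steps: ¬((T ∨ x0) ∨ (T ∨ x0)) ∧ ¬(x2 ∧ ¬F)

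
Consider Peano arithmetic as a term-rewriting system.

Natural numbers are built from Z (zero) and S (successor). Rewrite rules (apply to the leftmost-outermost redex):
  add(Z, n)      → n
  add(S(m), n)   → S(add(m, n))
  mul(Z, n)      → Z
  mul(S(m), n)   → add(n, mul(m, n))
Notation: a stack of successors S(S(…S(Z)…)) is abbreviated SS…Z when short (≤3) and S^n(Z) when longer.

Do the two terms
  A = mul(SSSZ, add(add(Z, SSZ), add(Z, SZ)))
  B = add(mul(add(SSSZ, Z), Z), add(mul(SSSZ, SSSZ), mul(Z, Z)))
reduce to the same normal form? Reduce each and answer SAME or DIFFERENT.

Answer: SAME — A ⇓ S^9(Z), B ⇓ S^9(Z)

Reduction:
Term A:
  start: mul(SSSZ, add(add(Z, SSZ), add(Z, SZ)))
  →1  add(add(add(Z, SSZ), add(Z, SZ)), mul(SSZ, add(add(Z, SSZ), add(Z, SZ))))
  →2  add(add(SSZ, add(Z, SZ)), mul(SSZ, add(add(Z, SSZ), add(Z, SZ))))
  →3  add(S(add(SZ, add(Z, SZ))), mul(SSZ, add(add(Z, SSZ), add(Z, SZ))))
  →4  S(add(add(SZ, add(Z, SZ)), mul(SSZ, add(add(Z, SSZ), add(Z, SZ)))))
  →5  S(add(S(add(Z, add(Z, SZ))), mul(SSZ, add(add(Z, SSZ), add(Z, SZ)))))
  →6  S(S(add(add(Z, add(Z, SZ)), mul(SSZ, add(add(Z, SSZ), add(Z, SZ))))))
  →7  S(S(add(add(Z, SZ), mul(SSZ, add(add(Z, SSZ), add(Z, SZ))))))
  →8  S(S(add(SZ, mul(SSZ, add(add(Z, SSZ), add(Z, SZ))))))
  →9  S(S(S(add(Z, mul(SSZ, add(add(Z, SSZ), add(Z, SZ)))))))
  →10  S(S(S(mul(SSZ, add(add(Z, SSZ), add(Z, SZ))))))
  →11  S(S(S(add(add(add(Z, SSZ), add(Z, SZ)), mul(SZ, add(add(Z, SSZ), add(Z, SZ)))))))
  →12  S(S(S(add(add(SSZ, add(Z, SZ)), mul(SZ, add(add(Z, SSZ), add(Z, SZ)))))))
  →13  S(S(S(add(S(add(SZ, add(Z, SZ))), mul(SZ, add(add(Z, SSZ), add(Z, SZ)))))))
  →14  S(S(S(S(add(add(SZ, add(Z, SZ)), mul(SZ, add(add(Z, SSZ), add(Z, SZ))))))))
  →15  S(S(S(S(add(S(add(Z, add(Z, SZ))), mul(SZ, add(add(Z, SSZ), add(Z, SZ))))))))
  →16  S(S(S(S(S(add(add(Z, add(Z, SZ)), mul(SZ, add(add(Z, SSZ), add(Z, SZ)))))))))
  →17  S(S(S(S(S(add(add(Z, SZ), mul(SZ, add(add(Z, SSZ), add(Z, SZ)))))))))
  →18  S(S(S(S(S(add(SZ, mul(SZ, add(add(Z, SSZ), add(Z, SZ)))))))))
  →19  S(S(S(S(S(S(add(Z, mul(SZ, add(add(Z, SSZ), add(Z, SZ))))))))))
  →20  S(S(S(S(S(S(mul(SZ, add(add(Z, SSZ), add(Z, SZ)))))))))
  →21  S(S(S(S(S(S(add(add(add(Z, SSZ), add(Z, SZ)), mul(Z, add(add(Z, SSZ), add(Z, SZ))))))))))
  →22  S(S(S(S(S(S(add(add(SSZ, add(Z, SZ)), mul(Z, add(add(Z, SSZ), add(Z, SZ))))))))))
  →23  S(S(S(S(S(S(add(S(add(SZ, add(Z, SZ))), mul(Z, add(add(Z, SSZ), add(Z, SZ))))))))))
  →24  S(S(S(S(S(S(S(add(add(SZ, add(Z, SZ)), mul(Z, add(add(Z, SSZ), add(Z, SZ)))))))))))
  →25  S(S(S(S(S(S(S(add(S(add(Z, add(Z, SZ))), mul(Z, add(add(Z, SSZ), add(Z, SZ)))))))))))
  →26  S(S(S(S(S(S(S(S(add(add(Z, add(Z, SZ)), mul(Z, add(add(Z, SSZ), add(Z, SZ))))))))))))
  →27  S(S(S(S(S(S(S(S(add(add(Z, SZ), mul(Z, add(add(Z, SSZ), add(Z, SZ))))))))))))
  →28  S(S(S(S(S(S(S(S(add(SZ, mul(Z, add(add(Z, SSZ), add(Z, SZ))))))))))))
  →29  S(S(S(S(S(S(S(S(S(add(Z, mul(Z, add(add(Z, SSZ), add(Z, SZ)))))))))))))
  →30  S(S(S(S(S(S(S(S(S(mul(Z, add(add(Z, SSZ), add(Z, SZ))))))))))))
  →31  S^9(Z)

Term B:
  start: add(mul(add(SSSZ, Z), Z), add(mul(SSSZ, SSSZ), mul(Z, Z)))
  →1  add(mul(S(add(SSZ, Z)), Z), add(mul(SSSZ, SSSZ), mul(Z, Z)))
  →2  add(add(Z, mul(add(SSZ, Z), Z)), add(mul(SSSZ, SSSZ), mul(Z, Z)))
  →3  add(mul(add(SSZ, Z), Z), add(mul(SSSZ, SSSZ), mul(Z, Z)))
  →4  add(mul(S(add(SZ, Z)), Z), add(mul(SSSZ, SSSZ), mul(Z, Z)))
  →5  add(add(Z, mul(add(SZ, Z), Z)), add(mul(SSSZ, SSSZ), mul(Z, Z)))
  →6  add(mul(add(SZ, Z), Z), add(mul(SSSZ, SSSZ), mul(Z, Z)))
  →7  add(mul(S(add(Z, Z)), Z), add(mul(SSSZ, SSSZ), mul(Z, Z)))
  →8  add(add(Z, mul(add(Z, Z), Z)), add(mul(SSSZ, SSSZ), mul(Z, Z)))
  →9  add(mul(add(Z, Z), Z), add(mul(SSSZ, SSSZ), mul(Z, Z)))
  →10  add(mul(Z, Z), add(mul(SSSZ, SSSZ), mul(Z, Z)))
  →11  add(Z, add(mul(SSSZ, SSSZ), mul(Z, Z)))
  →12  add(mul(SSSZ, SSSZ), mul(Z, Z))
  →13  add(add(SSSZ, mul(SSZ, SSSZ)), mul(Z, Z))
  →14  add(S(add(SSZ, mul(SSZ, SSSZ))), mul(Z, Z))
  →15  S(add(add(SSZ, mul(SSZ, SSSZ)), mul(Z, Z)))
  →16  S(add(S(add(SZ, mul(SSZ, SSSZ))), mul(Z, Z)))
  →17  S(S(add(add(SZ, mul(SSZ, SSSZ)), mul(Z, Z))))
  →18  S(S(add(S(add(Z, mul(SSZ, SSSZ))), mul(Z, Z))))
  →19  S(S(S(add(add(Z, mul(SSZ, SSSZ)), mul(Z, Z)))))
  →20  S(S(S(add(mul(SSZ, SSSZ), mul(Z, Z)))))
  →21  S(S(S(add(add(SSSZ, mul(SZ, SSSZ)), mul(Z, Z)))))
  →22  S(S(S(add(S(add(SSZ, mul(SZ, SSSZ))), mul(Z, Z)))))
  →23  S(S(S(S(add(add(SSZ, mul(SZ, SSSZ)), mul(Z, Z))))))
  →24  S(S(S(S(add(S(add(SZ, mul(SZ, SSSZ))), mul(Z, Z))))))
  →25  S(S(S(S(S(add(add(SZ, mul(SZ, SSSZ)), mul(Z, Z)))))))
  →26  S(S(S(S(S(add(S(add(Z, mul(SZ, SSSZ))), mul(Z, Z)))))))
  →27  S(S(S(S(S(S(add(add(Z, mul(SZ, SSSZ)), mul(Z, Z))))))))
  →28  S(S(S(S(S(S(add(mul(SZ, SSSZ), mul(Z, Z))))))))
  →29  S(S(S(S(S(S(add(add(SSSZ, mul(Z, SSSZ)), mul(Z, Z))))))))
  →30  S(S(S(S(S(S(add(S(add(SSZ, mul(Z, SSSZ))), mul(Z, Z))))))))
  →31  S(S(S(S(S(S(S(add(add(SSZ, mul(Z, SSSZ)), mul(Z, Z)))))))))
  →32  S(S(S(S(S(S(S(add(S(add(SZ, mul(Z, SSSZ))), mul(Z, Z)))))))))
  →33  S(S(S(S(S(S(S(S(add(add(SZ, mul(Z, SSSZ)), mul(Z, Z))))))))))
  →34  S(S(S(S(S(S(S(S(add(S(add(Z, mul(Z, SSSZ))), mul(Z, Z))))))))))
  →35  S(S(S(S(S(S(S(S(S(add(add(Z, mul(Z, SSSZ)), mul(Z, Z)))))))))))
  →36  S(S(S(S(S(S(S(S(S(add(mul(Z, SSSZ), mul(Z, Z)))))))))))
  →37  S(S(S(S(S(S(S(S(S(add(Z, mul(Z, Z)))))))))))
  →38  S(S(S(S(S(S(S(S(S(mul(Z, Z))))))))))
  →39  S^9(Z)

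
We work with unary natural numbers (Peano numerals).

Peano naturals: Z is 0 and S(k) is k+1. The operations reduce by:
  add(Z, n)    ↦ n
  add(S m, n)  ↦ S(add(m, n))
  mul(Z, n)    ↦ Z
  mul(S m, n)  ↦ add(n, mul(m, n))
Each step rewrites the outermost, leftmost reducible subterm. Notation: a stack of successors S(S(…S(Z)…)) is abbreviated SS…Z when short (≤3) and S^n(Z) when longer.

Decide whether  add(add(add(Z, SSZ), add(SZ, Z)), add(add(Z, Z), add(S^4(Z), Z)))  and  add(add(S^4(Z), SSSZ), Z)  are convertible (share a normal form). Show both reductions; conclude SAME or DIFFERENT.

Term A:
  start: add(add(add(Z, SSZ), add(SZ, Z)), add(add(Z, Z), add(S^4(Z), Z)))
  step 1: add(add(SSZ, add(SZ, Z)), add(add(Z, Z), add(S^4(Z), Z)))
  step 2: add(S(add(SZ, add(SZ, Z))), add(add(Z, Z), add(S^4(Z), Z)))
  step 3: S(add(add(SZ, add(SZ, Z)), add(add(Z, Z), add(S^4(Z), Z))))
  step 4: S(add(S(add(Z, add(SZ, Z))), add(add(Z, Z), add(S^4(Z), Z))))
  step 5: S(S(add(add(Z, add(SZ, Z)), add(add(Z, Z), add(S^4(Z), Z)))))
  step 6: S(S(add(add(SZ, Z), add(add(Z, Z), add(S^4(Z), Z)))))
  step 7: S(S(add(S(add(Z, Z)), add(add(Z, Z), add(S^4(Z), Z)))))
  step 8: S(S(S(add(add(Z, Z), add(add(Z, Z), add(S^4(Z), Z))))))
  step 9: S(S(S(add(Z, add(add(Z, Z), add(S^4(Z), Z))))))
  step 10: S(S(S(add(add(Z, Z), add(S^4(Z), Z)))))
  step 11: S(S(S(add(Z, add(S^4(Z), Z)))))
  step 12: S(S(S(add(S^4(Z), Z))))
  step 13: S(S(S(S(add(SSSZ, Z)))))
  step 14: S(S(S(S(S(add(SSZ, Z))))))
  step 15: S(S(S(S(S(S(add(SZ, Z)))))))
  step 16: S(S(S(S(S(S(S(add(Z, Z))))))))
  step 17: S^7(Z)

Term B:
  start: add(add(S^4(Z), SSSZ), Z)
  step 1: add(S(add(SSSZ, SSSZ)), Z)
  step 2: S(add(add(SSSZ, SSSZ), Z))
  step 3: S(add(S(add(SSZ, SSSZ)), Z))
  step 4: S(S(add(add(SSZ, SSSZ), Z)))
  step 5: S(S(add(S(add(SZ, SSSZ)), Z)))
  step 6: S(S(S(add(add(SZ, SSSZ), Z))))
  step 7: S(S(S(add(S(add(Z, SSSZ)), Z))))
  step 8: S(S(S(S(add(add(Z, SSSZ), Z)))))
  step 9: S(S(S(S(add(SSSZ, Z)))))
  step 10: S(S(S(S(S(add(SSZ, Z))))))
  step 11: S(S(S(S(S(S(add(SZ, Z)))))))
  step 12: S(S(S(S(S(S(S(add(Z, Z))))))))
  step 13: S^7(Z)

Answer: SAME — A ⇓ S^7(Z), B ⇓ S^7(Z)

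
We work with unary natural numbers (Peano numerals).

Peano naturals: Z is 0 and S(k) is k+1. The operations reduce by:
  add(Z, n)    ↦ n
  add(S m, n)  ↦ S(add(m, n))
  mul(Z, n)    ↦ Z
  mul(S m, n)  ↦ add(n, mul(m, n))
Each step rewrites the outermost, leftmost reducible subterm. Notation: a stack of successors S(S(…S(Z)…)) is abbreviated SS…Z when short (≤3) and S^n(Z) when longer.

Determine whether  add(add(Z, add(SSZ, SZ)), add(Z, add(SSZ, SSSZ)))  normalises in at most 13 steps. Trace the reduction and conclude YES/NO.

  start: add(add(Z, add(SSZ, SZ)), add(Z, add(SSZ, SSSZ)))
  [1] add(add(SSZ, SZ), add(Z, add(SSZ, SSSZ)))
  [2] add(S(add(SZ, SZ)), add(Z, add(SSZ, SSSZ)))
  [3] S(add(add(SZ, SZ), add(Z, add(SSZ, SSSZ))))
  [4] S(add(S(add(Z, SZ)), add(Z, add(SSZ, SSSZ))))
  [5] S(S(add(add(Z, SZ), add(Z, add(SSZ, SSSZ)))))
  [6] S(S(add(SZ, add(Z, add(SSZ, SSSZ)))))
  [7] S(S(S(add(Z, add(Z, add(SSZ, SSSZ))))))
  [8] S(S(S(add(Z, add(SSZ, SSSZ)))))
  [9] S(S(S(add(SSZ, SSSZ))))
  [10] S(S(S(S(add(SZ, SSSZ)))))
  [11] S(S(S(S(S(add(Z, SSSZ))))))
  [12] S^8(Z)

Answer: YES — reaches normal form S^8(Z) in 12 ≤ 13 steps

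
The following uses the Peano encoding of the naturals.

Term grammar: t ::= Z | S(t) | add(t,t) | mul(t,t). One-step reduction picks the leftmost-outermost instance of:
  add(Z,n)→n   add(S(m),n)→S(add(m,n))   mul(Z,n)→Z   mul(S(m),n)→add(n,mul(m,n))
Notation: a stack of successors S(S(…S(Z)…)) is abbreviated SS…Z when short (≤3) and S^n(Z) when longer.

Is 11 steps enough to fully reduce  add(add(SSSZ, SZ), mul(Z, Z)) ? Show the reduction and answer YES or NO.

  start: add(add(SSSZ, SZ), mul(Z, Z))
  step 1: add(S(add(SSZ, SZ)), mul(Z, Z))
  step 2: S(add(add(SSZ, SZ), mul(Z, Z)))
  step 3: S(add(S(add(SZ, SZ)), mul(Z, Z)))
  step 4: S(S(add(add(SZ, SZ), mul(Z, Z))))
  step 5: S(S(add(S(add(Z, SZ)), mul(Z, Z))))
  step 6: S(S(S(add(add(Z, SZ), mul(Z, Z)))))
  step 7: S(S(S(add(SZ, mul(Z, Z)))))
  step 8: S(S(S(S(add(Z, mul(Z, Z))))))
  step 9: S(S(S(S(mul(Z, Z)))))
  step 10: S^4(Z)

Answer: YES — reaches normal form S^4(Z) in 10 ≤ 11 steps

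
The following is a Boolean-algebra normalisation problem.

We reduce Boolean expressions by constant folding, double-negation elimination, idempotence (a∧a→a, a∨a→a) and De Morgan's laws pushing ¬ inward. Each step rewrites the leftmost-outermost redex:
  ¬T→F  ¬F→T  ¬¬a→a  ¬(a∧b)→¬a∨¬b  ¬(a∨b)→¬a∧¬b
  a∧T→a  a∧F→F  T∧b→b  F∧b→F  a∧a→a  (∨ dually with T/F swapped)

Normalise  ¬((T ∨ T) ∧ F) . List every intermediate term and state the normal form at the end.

  start: ¬((T ∨ T) ∧ F)
  [1] ¬(T ∨ T) ∨ ¬F
  [2] (¬T ∧ ¬T) ∨ ¬F
  [3] ¬T ∨ ¬F
  [4] F ∨ ¬F
  [5] ¬F
  [6] T

Answer: normal form = T  (in 6 steps)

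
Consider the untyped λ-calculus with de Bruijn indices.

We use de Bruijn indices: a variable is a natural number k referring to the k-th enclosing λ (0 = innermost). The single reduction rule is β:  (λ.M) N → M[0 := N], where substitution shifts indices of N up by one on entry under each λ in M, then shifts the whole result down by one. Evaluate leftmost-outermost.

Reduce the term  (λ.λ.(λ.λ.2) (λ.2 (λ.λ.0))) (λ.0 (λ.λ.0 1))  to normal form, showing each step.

Answer: normal form = λ.λ.1  (in 2 steps)

Working:
  start: (λ.λ.(λ.λ.2) (λ.2 (λ.λ.0))) (λ.0 (λ.λ.0 1))
  →1  λ.(λ.λ.2) (λ.(λ.0 (λ.λ.0 1)) (λ.λ.0))
  →2  λ.λ.1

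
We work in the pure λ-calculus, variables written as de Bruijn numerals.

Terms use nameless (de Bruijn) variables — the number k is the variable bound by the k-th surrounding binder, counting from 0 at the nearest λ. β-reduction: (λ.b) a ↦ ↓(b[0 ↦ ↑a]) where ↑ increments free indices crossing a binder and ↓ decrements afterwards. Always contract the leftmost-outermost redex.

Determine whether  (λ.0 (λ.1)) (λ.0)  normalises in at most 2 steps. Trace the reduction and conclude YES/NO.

  start: (λ.0 (λ.1)) (λ.0)
  [1] (λ.0) (λ.λ.0)
  [2] λ.λ.0

Answer: YES — reaches normal form λ.λ.0 in 2 ≤ 2 steps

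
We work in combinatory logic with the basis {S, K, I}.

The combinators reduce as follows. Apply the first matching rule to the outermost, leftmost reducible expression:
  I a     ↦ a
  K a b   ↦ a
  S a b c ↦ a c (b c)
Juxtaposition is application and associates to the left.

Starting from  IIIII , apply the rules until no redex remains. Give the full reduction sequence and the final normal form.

Answer: normal form = I  (in 4 steps)

Reduction:
  start: IIIII
  →1  IIII
  →2  III
  →3  II
  →4  I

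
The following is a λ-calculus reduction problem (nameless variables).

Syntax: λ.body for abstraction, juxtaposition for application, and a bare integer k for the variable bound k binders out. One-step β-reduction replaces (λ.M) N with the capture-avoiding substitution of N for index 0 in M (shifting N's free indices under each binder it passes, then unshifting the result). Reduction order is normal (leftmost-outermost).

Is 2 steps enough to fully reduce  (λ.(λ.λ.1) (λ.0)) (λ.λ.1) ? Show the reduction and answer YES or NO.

Answer: YES — reaches normal form λ.λ.0 in 2 ≤ 2 steps

Reduction:
  start: (λ.(λ.λ.1) (λ.0)) (λ.λ.1)
  →1  (λ.λ.1) (λ.0)
  →2  λ.λ.0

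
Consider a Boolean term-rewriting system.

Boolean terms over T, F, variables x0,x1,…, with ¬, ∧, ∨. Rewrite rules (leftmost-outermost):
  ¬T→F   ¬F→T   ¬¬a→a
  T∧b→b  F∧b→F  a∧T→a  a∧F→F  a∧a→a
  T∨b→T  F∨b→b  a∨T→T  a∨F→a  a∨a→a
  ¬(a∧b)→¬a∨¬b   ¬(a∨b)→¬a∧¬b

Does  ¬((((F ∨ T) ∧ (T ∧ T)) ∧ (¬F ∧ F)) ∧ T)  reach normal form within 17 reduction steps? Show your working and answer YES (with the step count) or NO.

  start: ¬((((F ∨ T) ∧ (T ∧ T)) ∧ (¬F ∧ F)) ∧ T)
  [1] ¬(((F ∨ T) ∧ (T ∧ T)) ∧ (¬F ∧ F)) ∨ ¬T
  [2] (¬((F ∨ T) ∧ (T ∧ T)) ∨ ¬(¬F ∧ F)) ∨ ¬T
  [3] ((¬(F ∨ T) ∨ ¬(T ∧ T)) ∨ ¬(¬F ∧ F)) ∨ ¬T
  [4] (((¬F ∧ ¬T) ∨ ¬(T ∧ T)) ∨ ¬(¬F ∧ F)) ∨ ¬T
  [5] (((T ∧ ¬T) ∨ ¬(T ∧ T)) ∨ ¬(¬F ∧ F)) ∨ ¬T
  [6] ((¬T ∨ ¬(T ∧ T)) ∨ ¬(¬F ∧ F)) ∨ ¬T
  [7] ((F ∨ ¬(T ∧ T)) ∨ ¬(¬F ∧ F)) ∨ ¬T
  [8] (¬(T ∧ T) ∨ ¬(¬F ∧ F)) ∨ ¬T
  [9] ((¬T ∨ ¬T) ∨ ¬(¬F ∧ F)) ∨ ¬T
  [10] (¬T ∨ ¬(¬F ∧ F)) ∨ ¬T
  [11] (F ∨ ¬(¬F ∧ F)) ∨ ¬T
  [12] ¬(¬F ∧ F) ∨ ¬T
  [13] (¬¬F ∨ ¬F) ∨ ¬T
  [14] (F ∨ ¬F) ∨ ¬T
  [15] ¬F ∨ ¬T
  [16] T ∨ ¬T
  [17] T

Answer: YES — reaches normal form T in 17 ≤ 17 steps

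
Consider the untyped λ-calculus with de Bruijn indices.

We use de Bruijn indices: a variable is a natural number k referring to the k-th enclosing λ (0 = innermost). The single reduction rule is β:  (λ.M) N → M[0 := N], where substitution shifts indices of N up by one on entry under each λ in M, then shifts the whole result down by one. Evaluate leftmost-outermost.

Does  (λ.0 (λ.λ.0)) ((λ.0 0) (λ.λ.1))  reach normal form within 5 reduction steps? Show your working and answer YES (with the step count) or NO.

  start: (λ.0 (λ.λ.0)) ((λ.0 0) (λ.λ.1))
  step 1: (λ.0 0) (λ.λ.1) (λ.λ.0)
  step 2: (λ.λ.1) (λ.λ.1) (λ.λ.0)
  step 3: (λ.λ.λ.1) (λ.λ.0)
  step 4: λ.λ.1

Answer: YES — reaches normal form λ.λ.1 in 4 ≤ 5 steps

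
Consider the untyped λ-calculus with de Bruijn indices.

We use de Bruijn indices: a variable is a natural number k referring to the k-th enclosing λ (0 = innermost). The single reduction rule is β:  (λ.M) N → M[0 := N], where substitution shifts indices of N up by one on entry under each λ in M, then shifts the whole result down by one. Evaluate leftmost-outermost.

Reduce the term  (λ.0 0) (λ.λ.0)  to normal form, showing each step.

Answer: normal form = λ.0  (in 2 steps)

Derivation:
  start: (λ.0 0) (λ.λ.0)
  →1  (λ.λ.0) (λ.λ.0)
  →2  λ.0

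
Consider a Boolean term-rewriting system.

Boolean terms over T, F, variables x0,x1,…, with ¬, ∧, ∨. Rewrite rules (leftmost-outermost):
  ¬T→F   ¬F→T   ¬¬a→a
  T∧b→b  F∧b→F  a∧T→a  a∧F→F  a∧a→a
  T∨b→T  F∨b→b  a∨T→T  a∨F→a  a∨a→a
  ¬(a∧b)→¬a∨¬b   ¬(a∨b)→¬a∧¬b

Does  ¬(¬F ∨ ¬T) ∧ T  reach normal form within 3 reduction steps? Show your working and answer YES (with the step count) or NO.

Answer: NO — after 3 steps the term is F ∧ ¬¬T, not yet normal

Working:
  start: ¬(¬F ∨ ¬T) ∧ T
  step 1: ¬(¬F ∨ ¬T)
  step 2: ¬¬F ∧ ¬¬T
  step 3: F ∧ ¬¬T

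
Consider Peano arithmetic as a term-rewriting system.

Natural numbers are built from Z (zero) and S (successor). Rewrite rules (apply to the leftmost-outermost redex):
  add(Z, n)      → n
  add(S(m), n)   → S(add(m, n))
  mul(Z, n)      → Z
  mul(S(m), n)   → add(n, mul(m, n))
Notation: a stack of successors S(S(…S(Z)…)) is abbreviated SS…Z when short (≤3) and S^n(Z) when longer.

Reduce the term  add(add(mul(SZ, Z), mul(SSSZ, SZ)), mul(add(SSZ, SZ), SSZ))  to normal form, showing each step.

  start: add(add(mul(SZ, Z), mul(SSSZ, SZ)), mul(add(SSZ, SZ), SSZ))
  step 1: add(add(add(Z, mul(Z, Z)), mul(SSSZ, SZ)), mul(add(SSZ, SZ), SSZ))
  step 2: add(add(mul(Z, Z), mul(SSSZ, SZ)), mul(add(SSZ, SZ), SSZ))
  step 3: add(add(Z, mul(SSSZ, SZ)), mul(add(SSZ, SZ), SSZ))
  step 4: add(mul(SSSZ, SZ), mul(add(SSZ, SZ), SSZ))
  step 5: add(add(SZ, mul(SSZ, SZ)), mul(add(SSZ, SZ), SSZ))
  step 6: add(S(add(Z, mul(SSZ, SZ))), mul(add(SSZ, SZ), SSZ))
  step 7: S(add(add(Z, mul(SSZ, SZ)), mul(add(SSZ, SZ), SSZ)))
  step 8: S(add(mul(SSZ, SZ), mul(add(SSZ, SZ), SSZ)))
  step 9: S(add(add(SZ, mul(SZ, SZ)), mul(add(SSZ, SZ), SSZ)))
  step 10: S(add(S(add(Z, mul(SZ, SZ))), mul(add(SSZ, SZ), SSZ)))
  step 11: S(S(add(add(Z, mul(SZ, SZ)), mul(add(SSZ, SZ), SSZ))))
  step 12: S(S(add(mul(SZ, SZ), mul(add(SSZ, SZ), SSZ))))
  step 13: S(S(add(add(SZ, mul(Z, SZ)), mul(add(SSZ, SZ), SSZ))))
  step 14: S(S(add(S(add(Z, mul(Z, SZ))), mul(add(SSZ, SZ), SSZ))))
  step 15: S(S(S(add(add(Z, mul(Z, SZ)), mul(add(SSZ, SZ), SSZ)))))
  step 16: S(S(S(add(mul(Z, SZ), mul(add(SSZ, SZ), SSZ)))))
  step 17: S(S(S(add(Z, mul(add(SSZ, SZ), SSZ)))))
  step 18: S(S(S(mul(add(SSZ, SZ), SSZ))))
  step 19: S(S(S(mul(S(add(SZ, SZ)), SSZ))))
  step 20: S(S(S(add(SSZ, mul(add(SZ, SZ), SSZ)))))
  step 21: S(S(S(S(add(SZ, mul(add(SZ, SZ), SSZ))))))
  step 22: S(S(S(S(S(add(Z, mul(add(SZ, SZ), SSZ)))))))
  step 23: S(S(S(S(S(mul(add(SZ, SZ), SSZ))))))
  step 24: S(S(S(S(S(mul(S(add(Z, SZ)), SSZ))))))
  step 25: S(S(S(S(S(add(SSZ, mul(add(Z, SZ), SSZ)))))))
  step 26: S(S(S(S(S(S(add(SZ, mul(add(Z, SZ), SSZ))))))))
  step 27: S(S(S(S(S(S(S(add(Z, mul(add(Z, SZ), SSZ)))))))))
  step 28: S(S(S(S(S(S(S(mul(add(Z, SZ), SSZ))))))))
  step 29: S(S(S(S(S(S(S(mul(SZ, SSZ))))))))
  step 30: S(S(S(S(S(S(S(add(SSZ, mul(Z, SSZ)))))))))
  step 31: S(S(S(S(S(S(S(S(add(SZ, mul(Z, SSZ))))))))))
  step 32: S(S(S(S(S(S(S(S(S(add(Z, mul(Z, SSZ)))))))))))
  step 33: S(S(S(S(S(S(S(S(S(mul(Z, SSZ))))))))))
  step 34: S^9(Z)

Answer: normal form = S^9(Z)  (in 34 steps)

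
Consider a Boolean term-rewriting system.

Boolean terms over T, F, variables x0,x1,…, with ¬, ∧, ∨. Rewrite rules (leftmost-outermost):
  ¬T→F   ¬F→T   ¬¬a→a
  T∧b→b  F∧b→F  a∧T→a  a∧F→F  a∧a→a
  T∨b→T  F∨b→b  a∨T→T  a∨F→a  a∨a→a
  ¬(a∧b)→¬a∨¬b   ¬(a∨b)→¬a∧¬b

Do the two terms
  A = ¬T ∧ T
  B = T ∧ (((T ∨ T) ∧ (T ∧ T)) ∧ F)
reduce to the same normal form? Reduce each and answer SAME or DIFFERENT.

Term A:
  start: ¬T ∧ T
  step 1: ¬T
  step 2: F

Term B:
  start: T ∧ (((T ∨ T) ∧ (T ∧ T)) ∧ F)
  step 1: ((T ∨ T) ∧ (T ∧ T)) ∧ F
  step 2: F

Answer: SAME — A ⇓ F, B ⇓ F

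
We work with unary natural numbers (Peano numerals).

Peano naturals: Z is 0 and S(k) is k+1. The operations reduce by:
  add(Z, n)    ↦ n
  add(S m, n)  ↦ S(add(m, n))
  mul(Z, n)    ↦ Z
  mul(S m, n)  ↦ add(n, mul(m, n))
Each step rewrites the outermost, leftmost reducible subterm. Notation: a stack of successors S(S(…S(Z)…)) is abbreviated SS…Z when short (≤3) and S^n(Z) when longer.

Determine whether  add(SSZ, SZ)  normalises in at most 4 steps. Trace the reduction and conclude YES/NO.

  start: add(SSZ, SZ)
  →1  S(add(SZ, SZ))
  →2  S(S(add(Z, SZ)))
  →3  SSSZ

Answer: YES — reaches normal form SSSZ in 3 ≤ 4 steps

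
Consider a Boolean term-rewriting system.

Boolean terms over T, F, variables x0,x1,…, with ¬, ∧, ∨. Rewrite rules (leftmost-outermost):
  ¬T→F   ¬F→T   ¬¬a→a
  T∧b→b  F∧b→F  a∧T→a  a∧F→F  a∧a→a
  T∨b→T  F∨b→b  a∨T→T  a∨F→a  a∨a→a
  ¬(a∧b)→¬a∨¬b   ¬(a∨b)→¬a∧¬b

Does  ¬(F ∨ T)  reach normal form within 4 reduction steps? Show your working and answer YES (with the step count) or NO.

  start: ¬(F ∨ T)
  [1] ¬F ∧ ¬T
  [2] T ∧ ¬T
  [3] ¬T
  [4] F

Answer: YES — reaches normal form F in 4 ≤ 4 steps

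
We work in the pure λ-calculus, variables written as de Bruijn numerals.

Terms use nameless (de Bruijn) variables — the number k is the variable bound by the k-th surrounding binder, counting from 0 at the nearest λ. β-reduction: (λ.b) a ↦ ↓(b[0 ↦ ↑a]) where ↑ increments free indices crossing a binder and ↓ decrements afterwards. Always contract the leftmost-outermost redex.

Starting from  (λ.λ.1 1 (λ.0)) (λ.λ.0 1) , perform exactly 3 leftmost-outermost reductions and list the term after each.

  start: (λ.λ.1 1 (λ.0)) (λ.λ.0 1)
  step 1: λ.(λ.λ.0 1) (λ.λ.0 1) (λ.0)
  step 2: λ.(λ.0 (λ.λ.0 1)) (λ.0)
  step 3: λ.(λ.0) (λ.λ.0 1)

Answer: after 3 steps: λ.(λ.0) (λ.λ.0 1)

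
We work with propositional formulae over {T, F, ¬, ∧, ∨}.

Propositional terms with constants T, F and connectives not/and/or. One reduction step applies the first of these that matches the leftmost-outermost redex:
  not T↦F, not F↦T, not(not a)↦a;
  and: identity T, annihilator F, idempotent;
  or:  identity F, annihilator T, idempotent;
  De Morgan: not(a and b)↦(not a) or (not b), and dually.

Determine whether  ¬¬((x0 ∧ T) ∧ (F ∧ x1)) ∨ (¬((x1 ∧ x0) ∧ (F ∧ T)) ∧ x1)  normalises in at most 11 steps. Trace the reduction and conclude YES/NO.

  start: ¬¬((x0 ∧ T) ∧ (F ∧ x1)) ∨ (¬((x1 ∧ x0) ∧ (F ∧ T)) ∧ x1)
  step 1: ((x0 ∧ T) ∧ (F ∧ x1)) ∨ (¬((x1 ∧ x0) ∧ (F ∧ T)) ∧ x1)
  step 2: (x0 ∧ (F ∧ x1)) ∨ (¬((x1 ∧ x0) ∧ (F ∧ T)) ∧ x1)
  step 3: (x0 ∧ F) ∨ (¬((x1 ∧ x0) ∧ (F ∧ T)) ∧ x1)
  step 4: F ∨ (¬((x1 ∧ x0) ∧ (F ∧ T)) ∧ x1)
  step 5: ¬((x1 ∧ x0) ∧ (F ∧ T)) ∧ x1
  step 6: (¬(x1 ∧ x0) ∨ ¬(F ∧ T)) ∧ x1
  step 7: ((¬x1 ∨ ¬x0) ∨ ¬(F ∧ T)) ∧ x1
  step 8: ((¬x1 ∨ ¬x0) ∨ (¬F ∨ ¬T)) ∧ x1
  step 9: ((¬x1 ∨ ¬x0) ∨ (T ∨ ¬T)) ∧ x1
  step 10: ((¬x1 ∨ ¬x0) ∨ T) ∧ x1
  step 11: T ∧ x1

Answer: NO — after 11 steps the term is T ∧ x1, not yet normal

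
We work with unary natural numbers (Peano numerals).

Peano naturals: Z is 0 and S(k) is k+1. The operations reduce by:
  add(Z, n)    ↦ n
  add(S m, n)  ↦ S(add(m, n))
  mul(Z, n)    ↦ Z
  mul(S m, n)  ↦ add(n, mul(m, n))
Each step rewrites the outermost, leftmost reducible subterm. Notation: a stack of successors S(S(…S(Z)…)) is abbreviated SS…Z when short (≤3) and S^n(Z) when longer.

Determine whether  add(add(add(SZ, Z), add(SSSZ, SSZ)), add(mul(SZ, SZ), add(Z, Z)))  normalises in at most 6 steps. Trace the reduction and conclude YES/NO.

  start: add(add(add(SZ, Z), add(SSSZ, SSZ)), add(mul(SZ, SZ), add(Z, Z)))
  →1  add(add(S(add(Z, Z)), add(SSSZ, SSZ)), add(mul(SZ, SZ), add(Z, Z)))
  →2  add(S(add(add(Z, Z), add(SSSZ, SSZ))), add(mul(SZ, SZ), add(Z, Z)))
  →3  S(add(add(add(Z, Z), add(SSSZ, SSZ)), add(mul(SZ, SZ), add(Z, Z))))
  →4  S(add(add(Z, add(SSSZ, SSZ)), add(mul(SZ, SZ), add(Z, Z))))
  →5  S(add(add(SSSZ, SSZ), add(mul(SZ, SZ), add(Z, Z))))
  →6  S(add(S(add(SSZ, SSZ)), add(mul(SZ, SZ), add(Z, Z))))

Answer: NO — after 6 steps the term is S(add(S(add(SSZ, SSZ)), add(mul(SZ, SZ), add(Z, Z)))), not yet normal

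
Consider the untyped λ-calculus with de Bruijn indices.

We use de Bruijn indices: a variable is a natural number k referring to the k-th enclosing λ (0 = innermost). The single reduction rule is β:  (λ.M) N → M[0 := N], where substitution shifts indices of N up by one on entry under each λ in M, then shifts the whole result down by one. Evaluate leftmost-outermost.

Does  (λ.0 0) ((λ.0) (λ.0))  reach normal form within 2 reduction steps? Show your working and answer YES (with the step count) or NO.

  start: (λ.0 0) ((λ.0) (λ.0))
  step 1: (λ.0) (λ.0) ((λ.0) (λ.0))
  step 2: (λ.0) ((λ.0) (λ.0))

Answer: NO — after 2 steps the term is (λ.0) ((λ.0) (λ.0)), not yet normal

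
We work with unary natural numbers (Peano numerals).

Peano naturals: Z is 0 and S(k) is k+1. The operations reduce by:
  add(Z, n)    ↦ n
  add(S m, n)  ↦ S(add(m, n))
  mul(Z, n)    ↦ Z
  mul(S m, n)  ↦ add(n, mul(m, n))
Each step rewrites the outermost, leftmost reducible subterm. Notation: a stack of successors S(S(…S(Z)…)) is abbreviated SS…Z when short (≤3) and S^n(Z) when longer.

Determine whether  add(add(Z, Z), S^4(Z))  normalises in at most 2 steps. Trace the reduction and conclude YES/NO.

  start: add(add(Z, Z), S^4(Z))
  [1] add(Z, S^4(Z))
  [2] S^4(Z)

Answer: YES — reaches normal form S^4(Z) in 2 ≤ 2 steps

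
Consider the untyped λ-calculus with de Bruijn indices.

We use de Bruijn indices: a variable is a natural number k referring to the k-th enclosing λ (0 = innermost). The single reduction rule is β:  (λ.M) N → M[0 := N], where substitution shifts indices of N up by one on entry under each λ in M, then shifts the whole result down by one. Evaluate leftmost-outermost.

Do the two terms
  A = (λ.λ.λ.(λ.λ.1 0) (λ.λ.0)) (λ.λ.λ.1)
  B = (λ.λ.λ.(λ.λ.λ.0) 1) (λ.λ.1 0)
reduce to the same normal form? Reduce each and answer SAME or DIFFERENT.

Term A:
  start: (λ.λ.λ.(λ.λ.1 0) (λ.λ.0)) (λ.λ.λ.1)
  [1] λ.λ.(λ.λ.1 0) (λ.λ.0)
  [2] λ.λ.λ.(λ.λ.0) 0
  [3] λ.λ.λ.λ.0

Term B:
  start: (λ.λ.λ.(λ.λ.λ.0) 1) (λ.λ.1 0)
  [1] λ.λ.(λ.λ.λ.0) 1
  [2] λ.λ.λ.λ.0

Answer: SAME — A ⇓ λ.λ.λ.λ.0, B ⇓ λ.λ.λ.λ.0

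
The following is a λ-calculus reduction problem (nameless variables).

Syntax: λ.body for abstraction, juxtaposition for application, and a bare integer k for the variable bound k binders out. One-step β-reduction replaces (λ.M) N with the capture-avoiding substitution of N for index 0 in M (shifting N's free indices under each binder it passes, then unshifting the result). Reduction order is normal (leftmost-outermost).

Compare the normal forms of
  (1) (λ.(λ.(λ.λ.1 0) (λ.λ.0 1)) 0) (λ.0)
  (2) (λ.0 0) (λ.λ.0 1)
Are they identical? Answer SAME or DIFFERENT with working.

Term A:
  start: (λ.(λ.(λ.λ.1 0) (λ.λ.0 1)) 0) (λ.0)
  →1  (λ.(λ.λ.1 0) (λ.λ.0 1)) (λ.0)
  →2  (λ.λ.1 0) (λ.λ.0 1)
  →3  λ.(λ.λ.0 1) 0
  →4  λ.λ.0 1

Term B:
  start: (λ.0 0) (λ.λ.0 1)
  →1  (λ.λ.0 1) (λ.λ.0 1)
  →2  λ.0 (λ.λ.0 1)

Answer: DIFFERENT — A ⇓ λ.λ.0 1, B ⇓ λ.0 (λ.λ.0 1)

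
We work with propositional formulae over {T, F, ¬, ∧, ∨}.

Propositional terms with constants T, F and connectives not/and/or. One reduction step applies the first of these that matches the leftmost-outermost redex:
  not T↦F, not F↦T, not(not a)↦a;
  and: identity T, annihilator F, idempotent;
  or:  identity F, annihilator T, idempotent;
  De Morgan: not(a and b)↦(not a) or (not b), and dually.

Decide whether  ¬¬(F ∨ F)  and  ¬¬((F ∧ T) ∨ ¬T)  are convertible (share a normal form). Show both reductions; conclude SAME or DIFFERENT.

Answer: SAME — A ⇓ F, B ⇓ F

Derivation:
Term A:
  start: ¬¬(F ∨ F)
  step 1: F ∨ F
  step 2: F

Term B:
  start: ¬¬((F ∧ T) ∨ ¬T)
  step 1: (F ∧ T) ∨ ¬T
  step 2: F ∨ ¬T
  step 3: ¬T
  step 4: F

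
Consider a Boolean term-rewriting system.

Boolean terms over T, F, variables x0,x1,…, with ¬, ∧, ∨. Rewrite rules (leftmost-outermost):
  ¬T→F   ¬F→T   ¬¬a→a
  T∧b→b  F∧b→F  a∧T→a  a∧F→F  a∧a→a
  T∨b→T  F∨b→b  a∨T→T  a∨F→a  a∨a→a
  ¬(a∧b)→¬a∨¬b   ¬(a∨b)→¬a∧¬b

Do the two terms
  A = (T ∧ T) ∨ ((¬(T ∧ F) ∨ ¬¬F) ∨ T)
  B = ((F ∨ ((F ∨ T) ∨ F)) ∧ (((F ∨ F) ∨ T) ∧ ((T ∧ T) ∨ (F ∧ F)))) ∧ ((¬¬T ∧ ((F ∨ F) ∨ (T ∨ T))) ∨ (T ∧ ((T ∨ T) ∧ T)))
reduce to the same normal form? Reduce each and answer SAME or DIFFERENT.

Answer: SAME — A ⇓ T, B ⇓ T

Derivation:
Term A:
  start: (T ∧ T) ∨ ((¬(T ∧ F) ∨ ¬¬F) ∨ T)
  [1] T ∨ ((¬(T ∧ F) ∨ ¬¬F) ∨ T)
  [2] T

Term B:
  start: ((F ∨ ((F ∨ T) ∨ F)) ∧ (((F ∨ F) ∨ T) ∧ ((T ∧ T) ∨ (F ∧ F)))) ∧ ((¬¬T ∧ ((F ∨ F) ∨ (T ∨ T))) ∨ (T ∧ ((T ∨ T) ∧ T)))
  [1] (((F ∨ T) ∨ F) ∧ (((F ∨ F) ∨ T) ∧ ((T ∧ T) ∨ (F ∧ F)))) ∧ ((¬¬T ∧ ((F ∨ F) ∨ (T ∨ T))) ∨ (T ∧ ((T ∨ T) ∧ T)))
  [2] ((F ∨ T) ∧ (((F ∨ F) ∨ T) ∧ ((T ∧ T) ∨ (F ∧ F)))) ∧ ((¬¬T ∧ ((F ∨ F) ∨ (T ∨ T))) ∨ (T ∧ ((T ∨ T) ∧ T)))
  [3] (T ∧ (((F ∨ F) ∨ T) ∧ ((T ∧ T) ∨ (F ∧ F)))) ∧ ((¬¬T ∧ ((F ∨ F) ∨ (T ∨ T))) ∨ (T ∧ ((T ∨ T) ∧ T)))
  [4] (((F ∨ F) ∨ T) ∧ ((T ∧ T) ∨ (F ∧ F))) ∧ ((¬¬T ∧ ((F ∨ F) ∨ (T ∨ T))) ∨ (T ∧ ((T ∨ T) ∧ T)))
  [5] (T ∧ ((T ∧ T) ∨ (F ∧ F))) ∧ ((¬¬T ∧ ((F ∨ F) ∨ (T ∨ T))) ∨ (T ∧ ((T ∨ T) ∧ T)))
  [6] ((T ∧ T) ∨ (F ∧ F)) ∧ ((¬¬T ∧ ((F ∨ F) ∨ (T ∨ T))) ∨ (T ∧ ((T ∨ T) ∧ T)))
  [7] (T ∨ (F ∧ F)) ∧ ((¬¬T ∧ ((F ∨ F) ∨ (T ∨ T))) ∨ (T ∧ ((T ∨ T) ∧ T)))
  [8] T ∧ ((¬¬T ∧ ((F ∨ F) ∨ (T ∨ T))) ∨ (T ∧ ((T ∨ T) ∧ T)))
  [9] (¬¬T ∧ ((F ∨ F) ∨ (T ∨ T))) ∨ (T ∧ ((T ∨ T) ∧ T))
  [10] (T ∧ ((F ∨ F) ∨ (T ∨ T))) ∨ (T ∧ ((T ∨ T) ∧ T))
  [11] ((F ∨ F) ∨ (T ∨ T)) ∨ (T ∧ ((T ∨ T) ∧ T))
  [12] (F ∨ (T ∨ T)) ∨ (T ∧ ((T ∨ T) ∧ T))
  [13] (T ∨ T) ∨ (T ∧ ((T ∨ T) ∧ T))
  [14] T ∨ (T ∧ ((T ∨ T) ∧ T))
  [15] T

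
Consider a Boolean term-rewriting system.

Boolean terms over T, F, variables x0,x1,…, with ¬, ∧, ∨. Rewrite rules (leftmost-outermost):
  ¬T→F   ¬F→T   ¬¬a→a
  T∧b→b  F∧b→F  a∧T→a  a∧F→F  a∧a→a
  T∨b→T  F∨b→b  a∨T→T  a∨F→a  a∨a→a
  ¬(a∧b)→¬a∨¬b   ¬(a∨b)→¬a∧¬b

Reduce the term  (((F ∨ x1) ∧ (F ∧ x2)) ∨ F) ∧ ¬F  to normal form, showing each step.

  start: (((F ∨ x1) ∧ (F ∧ x2)) ∨ F) ∧ ¬F
  step 1: ((F ∨ x1) ∧ (F ∧ x2)) ∧ ¬F
  step 2: (x1 ∧ (F ∧ x2)) ∧ ¬F
  step 3: (x1 ∧ F) ∧ ¬F
  step 4: F ∧ ¬F
  step 5: F

Answer: normal form = F  (in 5 steps)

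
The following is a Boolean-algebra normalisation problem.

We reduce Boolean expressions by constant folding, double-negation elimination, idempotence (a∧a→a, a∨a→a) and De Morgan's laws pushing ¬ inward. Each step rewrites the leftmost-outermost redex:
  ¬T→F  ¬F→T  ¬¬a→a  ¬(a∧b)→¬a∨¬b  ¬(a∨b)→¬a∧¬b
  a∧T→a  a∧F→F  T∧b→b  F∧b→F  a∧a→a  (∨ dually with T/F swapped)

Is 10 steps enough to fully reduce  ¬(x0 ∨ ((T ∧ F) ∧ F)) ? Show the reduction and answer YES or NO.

Answer: YES — reaches normal form ¬x0 in 8 ≤ 10 steps

Reduction:
  start: ¬(x0 ∨ ((T ∧ F) ∧ F))
  step 1: ¬x0 ∧ ¬((T ∧ F) ∧ F)
  step 2: ¬x0 ∧ (¬(T ∧ F) ∨ ¬F)
  step 3: ¬x0 ∧ ((¬T ∨ ¬F) ∨ ¬F)
  step 4: ¬x0 ∧ ((F ∨ ¬F) ∨ ¬F)
  step 5: ¬x0 ∧ (¬F ∨ ¬F)
  step 6: ¬x0 ∧ ¬F
  step 7: ¬x0 ∧ T
  step 8: ¬x0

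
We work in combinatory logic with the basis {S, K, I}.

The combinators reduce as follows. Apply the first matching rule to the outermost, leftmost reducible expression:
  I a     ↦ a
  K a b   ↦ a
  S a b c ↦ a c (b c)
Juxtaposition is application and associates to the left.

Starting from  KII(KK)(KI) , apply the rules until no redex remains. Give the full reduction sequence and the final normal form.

Answer: normal form = K  (in 3 steps)

Reduction:
  start: KII(KK)(KI)
  →1  I(KK)(KI)
  →2  KK(KI)
  →3  K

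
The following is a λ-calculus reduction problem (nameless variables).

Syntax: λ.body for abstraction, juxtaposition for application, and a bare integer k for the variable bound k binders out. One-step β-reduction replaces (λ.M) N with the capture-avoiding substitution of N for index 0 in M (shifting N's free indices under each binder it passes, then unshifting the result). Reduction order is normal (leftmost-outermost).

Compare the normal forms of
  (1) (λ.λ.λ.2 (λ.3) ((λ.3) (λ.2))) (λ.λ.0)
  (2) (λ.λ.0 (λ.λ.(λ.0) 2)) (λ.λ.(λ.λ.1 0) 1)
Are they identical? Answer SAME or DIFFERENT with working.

Answer: DIFFERENT — A ⇓ λ.λ.λ.λ.0, B ⇓ λ.0 (λ.λ.2)

Derivation:
Term A:
  start: (λ.λ.λ.2 (λ.3) ((λ.3) (λ.2))) (λ.λ.0)
  step 1: λ.λ.(λ.λ.0) (λ.λ.λ.0) ((λ.λ.λ.0) (λ.2))
  step 2: λ.λ.(λ.0) ((λ.λ.λ.0) (λ.2))
  step 3: λ.λ.(λ.λ.λ.0) (λ.2)
  step 4: λ.λ.λ.λ.0

Term B:
  start: (λ.λ.0 (λ.λ.(λ.0) 2)) (λ.λ.(λ.λ.1 0) 1)
  step 1: λ.0 (λ.λ.(λ.0) 2)
  step 2: λ.0 (λ.λ.2)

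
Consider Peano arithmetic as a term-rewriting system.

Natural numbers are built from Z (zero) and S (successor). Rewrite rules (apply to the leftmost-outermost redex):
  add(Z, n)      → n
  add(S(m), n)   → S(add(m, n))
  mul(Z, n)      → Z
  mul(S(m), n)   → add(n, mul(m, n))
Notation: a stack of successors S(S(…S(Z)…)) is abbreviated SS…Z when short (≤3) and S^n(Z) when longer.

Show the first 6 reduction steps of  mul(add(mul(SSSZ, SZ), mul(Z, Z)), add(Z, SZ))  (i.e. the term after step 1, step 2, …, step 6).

Answer: after 6 steps: S(add(Z, mul(add(add(Z, mul(SSZ, SZ)), mul(Z, Z)), add(Z, SZ))))

Working:
  start: mul(add(mul(SSSZ, SZ), mul(Z, Z)), add(Z, SZ))
  step 1: mul(add(add(SZ, mul(SSZ, SZ)), mul(Z, Z)), add(Z, SZ))
  step 2: mul(add(S(add(Z, mul(SSZ, SZ))), mul(Z, Z)), add(Z, SZ))
  step 3: mul(S(add(add(Z, mul(SSZ, SZ)), mul(Z, Z))), add(Z, SZ))
  step 4: add(add(Z, SZ), mul(add(add(Z, mul(SSZ, SZ)), mul(Z, Z)), add(Z, SZ)))
  step 5: add(SZ, mul(add(add(Z, mul(SSZ, SZ)), mul(Z, Z)), add(Z, SZ)))
  step 6: S(add(Z, mul(add(add(Z, mul(SSZ, SZ)), mul(Z, Z)), add(Z, SZ))))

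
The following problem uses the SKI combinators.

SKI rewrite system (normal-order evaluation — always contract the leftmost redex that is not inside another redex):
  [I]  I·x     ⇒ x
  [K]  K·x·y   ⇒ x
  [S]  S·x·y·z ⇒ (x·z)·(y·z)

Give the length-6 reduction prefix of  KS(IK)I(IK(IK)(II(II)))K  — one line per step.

  start: KS(IK)I(IK(IK)(II(II)))K
  [1] SI(IK(IK)(II(II)))K
  [2] IK(IK(IK)(II(II))K)
  [3] K(IK(IK)(II(II))K)
  [4] K(K(IK)(II(II))K)
  [5] K(IKK)
  [6] K(KK)

Answer: after 6 steps: K(KK)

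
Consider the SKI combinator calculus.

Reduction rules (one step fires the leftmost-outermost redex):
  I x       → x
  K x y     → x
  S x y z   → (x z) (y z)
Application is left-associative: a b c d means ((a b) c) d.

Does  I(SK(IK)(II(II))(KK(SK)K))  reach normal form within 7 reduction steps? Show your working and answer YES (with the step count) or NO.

Answer: NO — after 7 steps the term is KK(SK)K, not yet normal

Derivation:
  start: I(SK(IK)(II(II))(KK(SK)K))
  step 1: SK(IK)(II(II))(KK(SK)K)
  step 2: K(II(II))(IK(II(II)))(KK(SK)K)
  step 3: II(II)(KK(SK)K)
  step 4: I(II)(KK(SK)K)
  step 5: II(KK(SK)K)
  step 6: I(KK(SK)K)
  step 7: KK(SK)K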